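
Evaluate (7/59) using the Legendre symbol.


p = 59 is prime, so compute (7/59) with the reciprocity algorithm (Jacobi-symbol steps: pull out 2s via (2/n), flip via reciprocity, reduce):
  reciprocity: (7/59) -> -(59/7)
  reduce: (3/7)
  reciprocity: (3/7) -> -(7/3)
  reduce: (1/3)
  (1/3) = 1
Product of signs = 1
(7/59) = 1

1


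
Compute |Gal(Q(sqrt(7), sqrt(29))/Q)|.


The 2 square roots of distinct primes are multiplicatively independent over Q,
so [K:Q] = 2^2 and Gal(K/Q) is isomorphic to (Z/2Z)^2.
|Gal| = 2^2 = 4

4


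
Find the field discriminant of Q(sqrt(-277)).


For K = Q(sqrt(d)) with d squarefree: disc(K) = d if d = 1 mod 4, and disc(K) = 4d if d = 2 or 3 mod 4.
Here d = -277, and d mod 4 = 3.
d = 3 mod 4, not 1 (O_K = Z[sqrt(d)]), so disc(K) = 4d = 4 * (-277) = -1108

-1108


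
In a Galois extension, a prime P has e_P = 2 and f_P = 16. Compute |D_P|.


|D_P| = e * f
= 2 * 16
= 32

32


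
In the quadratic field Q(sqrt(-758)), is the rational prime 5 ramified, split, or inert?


K = Q(sqrt(-758)). Since d mod 4 = 2, disc(K) = -3032.
Check p | disc: -3032 mod 5 = 3.
p does not divide disc. Compute Legendre symbol (d/p):
2^((5-1)/2) mod 5 = -1
(d/p) = -1, so p is inert: (p) stays prime with e=1, f=2, g=1.
Therefore p is inert.

inert


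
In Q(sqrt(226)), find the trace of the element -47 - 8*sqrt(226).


Tr(a + b*sqrt(d)) = (a + b*sqrt(d)) + (a - b*sqrt(d)) = 2a
= 2 * (-47)
= -94

-94


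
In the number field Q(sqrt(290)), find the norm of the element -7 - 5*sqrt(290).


N(a + b*sqrt(d)) = a^2 - d*b^2
= (-7)^2 - (290)*(-5)^2
= 49 - 7250
= -7201

-7201


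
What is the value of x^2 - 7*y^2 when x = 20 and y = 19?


x^2 - d*y^2
= 20^2 - 7*19^2
= 400 - 2527
= -2127

-2127


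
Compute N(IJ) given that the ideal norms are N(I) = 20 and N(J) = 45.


N(IJ) = N(I) * N(J)
= 20 * 45
= 900

900


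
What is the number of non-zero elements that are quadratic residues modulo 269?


For prime p, the number of non-zero quadratic residues is (p-1)/2.
= (269-1)/2
= 134

134


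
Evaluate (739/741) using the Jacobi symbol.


Compute (739/741) via quadratic reciprocity:
  reciprocity: (739/741) -> +(741/739)
  reduce: (2/739)
  pull out 2: (2/739) = -1  (since 739 mod 8 = 3)
  (1/739) = 1
Product of signs = -1

-1


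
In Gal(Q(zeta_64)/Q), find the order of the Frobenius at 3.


The Frobenius at p in Gal(Q(zeta_n)/Q) = (Z/nZ)* is the class of p, so its order is ord_64(3), the smallest k >= 1 with 3^k = 1 mod 64.
n = 64 = 2^6, phi(64) = 32; the order divides phi(n).
Divisors of 32: 1, 2, 4, 8, 16, 32
Repeated squaring mod 64: 3^1 = 3, 3^2 = 9, 3^4 = 17, 3^8 = 33, 3^16 = 1, 3^32 = 1
Test divisors in increasing order:
  k=1: 3^1 = 3 mod 64
  k=2: 3^2 = 9 mod 64
  k=4: 3^4 = 17 mod 64
  k=8: 3^8 = 33 mod 64
  k=16: 3^16 = 1 mod 64  <- first divisor giving 1
Order = 16

16


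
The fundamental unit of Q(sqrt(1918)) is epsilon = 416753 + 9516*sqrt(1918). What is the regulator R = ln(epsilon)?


epsilon = 416753 + 9516*sqrt(1918)
= 833506.0000
R = ln(833506.0000)
= 13.6334

13.6334


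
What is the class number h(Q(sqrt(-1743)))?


K = Q(sqrt(-1743)). d mod 4 = 1, so D = disc(K) = d = -1743
h(K) equals the number of primitive reduced positive-definite forms (a, b, c) = a*x^2 + b*x*y + c*y^2 with b^2 - 4ac = D,
where reduced means |b| <= a <= c, with b >= 0 whenever |b| = a or a = c, and primitive means gcd(a, b, c) = 1.
Reduced forces 3a^2 <= |D| = 1743, so 1 <= a <= 24; b must have the parity of D, and c = (b^2 - D)/(4a) must be an integer >= a.
Enumerate a = 1..24, b in [-a, a]:
  a=1: (1, 1, 436)  [1]
  a=2: (2, -1, 218), (2, 1, 218)  [2]
  a=3: (3, 3, 146)  [1]
  a=4: (4, -1, 109), (4, 1, 109)  [2]
  a=5: none
  a=6: (6, -3, 73), (6, 3, 73)  [2]
  a=7: (7, 7, 64)  [1]
  a=8: (8, -7, 56), (8, 7, 56)  [2]
  a=9..11: none
  a=12: (12, -9, 38), (12, 9, 38)  [2]
  a=13: (13, -5, 34), (13, 5, 34)  [2]
  a=14: (14, -7, 32), (14, 7, 32)  [2]
  a=15: none
  a=16: (16, -7, 28), (16, 7, 28)  [2]
  a=17: (17, -5, 26), (17, 5, 26)  [2]
  a=18: none
  a=19: (19, -9, 24), (19, 9, 24)  [2]
  a=20: none
  a=21: (21, 21, 26)  [1]
  a=22..24: none
Total reduced forms: 1 + 2 + 1 + 2 + 2 + 1 + 2 + 2 + 2 + 2 + 2 + 2 + 2 + 1 = 24
h = 24

24


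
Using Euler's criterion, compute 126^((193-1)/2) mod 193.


p = 193 is prime and the exponent is (p-1)/2 = 96, so by Euler's criterion 126^96 = (126/193) = +1 or -1 mod 193.
Compute by square-and-multiply:
  96 = 64 + 32 (binary 1100000)
  Repeated squaring mod 193: 126^1 = 126, 126^2 = 50, 126^4 = 184, 126^8 = 81, 126^16 = 192, 126^32 = 1, 126^64 = 1
  126^96 = 126^64 * 126^32 = 1 * 1 mod 193
    1 * 1 = 1 = 1 mod 193
  126^96 = 1 mod 193
Result 1: 126 is a quadratic residue mod 193.
126^96 mod 193 = 1

1


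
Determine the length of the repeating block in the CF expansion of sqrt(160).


Run the CF algorithm for sqrt(160).
a_0 = floor(sqrt(160)) = 12; set m_0=0, q_0=1.
Recurrence: m' = q*a - m,  q' = (d - m'^2)/q,  a' = floor((a_0 + m')/q').
  step 1: m=12, q=16, a=1
  step 2: m=4, q=9, a=1
  step 3: m=5, q=15, a=1
  step 4: m=10, q=4, a=5
  step 5: m=10, q=15, a=1
  step 6: m=5, q=9, a=1
  step 7: m=4, q=16, a=1
  step 8: m=12, q=1, a=24
a_8 = 2*a_0 = 24, so the period closes here.
sqrt(160) = [12; 1, 1, 1, 5, 1, 1, 1, 24]
Period length = 8

8


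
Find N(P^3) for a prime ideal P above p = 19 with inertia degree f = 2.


N(P^a) = p^(a*f)
= 19^(3*2)
= 19^6
= 47045881

47045881


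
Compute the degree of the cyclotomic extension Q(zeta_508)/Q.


The degree equals Euler's totient phi(508).
508 = 2^2 * 127
phi(508) = 252

252


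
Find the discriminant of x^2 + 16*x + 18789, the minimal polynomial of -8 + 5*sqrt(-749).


The element -8 + 5*sqrt(-749) has minimal polynomial:
x^2 + 16*x + 18789
Discriminant = (16)^2 - 4*(18789)
= 256 - 75156
= -74900

-74900


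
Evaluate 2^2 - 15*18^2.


x^2 - d*y^2
= 2^2 - 15*18^2
= 4 - 4860
= -4856

-4856


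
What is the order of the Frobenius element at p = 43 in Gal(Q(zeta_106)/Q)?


The Frobenius at p in Gal(Q(zeta_n)/Q) = (Z/nZ)* is the class of p, so its order is ord_106(43), the smallest k >= 1 with 43^k = 1 mod 106.
n = 106 = 2 * 53, phi(106) = 52; the order divides phi(n).
Divisors of 52: 1, 2, 4, 13, 26, 52
Repeated squaring mod 106: 43^1 = 43, 43^2 = 47, 43^4 = 89, 43^8 = 77, 43^16 = 99, 43^32 = 49
Test divisors in increasing order:
  k=1: 43^1 = 43 mod 106
  k=2: 43^2 = 47 mod 106
  k=4: 43^4 = 89 mod 106
  k=13: 43^13 = 77 * 89 * 43 = 105 mod 106
  k=26: 43^26 = 99 * 77 * 47 = 1 mod 106  <- first divisor giving 1
Order = 26

26


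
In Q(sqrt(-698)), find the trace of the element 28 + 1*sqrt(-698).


Tr(a + b*sqrt(d)) = (a + b*sqrt(d)) + (a - b*sqrt(d)) = 2a
= 2 * (28)
= 56

56


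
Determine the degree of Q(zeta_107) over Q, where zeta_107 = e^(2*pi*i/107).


The degree equals Euler's totient phi(107).
107 = 107
phi(107) = 106

106


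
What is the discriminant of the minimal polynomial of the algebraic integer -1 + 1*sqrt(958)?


The element -1 + 1*sqrt(958) has minimal polynomial:
x^2 + 2*x - 957
Discriminant = (2)^2 - 4*(-957)
= 4 + 3828
= 3832

3832


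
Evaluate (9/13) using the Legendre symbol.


p = 13 is prime, so compute (9/13) with the reciprocity algorithm (Jacobi-symbol steps: pull out 2s via (2/n), flip via reciprocity, reduce):
  reciprocity: (9/13) -> +(13/9)
  reduce: (4/9)
  pull out 2: (2/9) = +1  (since 9 mod 8 = 1)
  pull out 2: (2/9) = +1  (since 9 mod 8 = 1)
  (1/9) = 1
Product of signs = 1
(9/13) = 1

1


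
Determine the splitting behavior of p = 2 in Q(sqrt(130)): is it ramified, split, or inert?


K = Q(sqrt(130)). Since d mod 4 = 2, disc(K) = 520.
Check p | disc: 520 mod 2 = 0.
p divides disc, so p ramifies: (p) = P^2 with e=2, f=1, g=1.
Therefore p is ramified.

ramified


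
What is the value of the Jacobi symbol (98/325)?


Compute (98/325) via quadratic reciprocity:
  pull out 2: (2/325) = -1  (since 325 mod 8 = 5)
  reciprocity: (49/325) -> +(325/49)
  reduce: (31/49)
  reciprocity: (31/49) -> +(49/31)
  reduce: (18/31)
  pull out 2: (2/31) = +1  (since 31 mod 8 = 7)
  reciprocity: (9/31) -> +(31/9)
  reduce: (4/9)
  pull out 2: (2/9) = +1  (since 9 mod 8 = 1)
  pull out 2: (2/9) = +1  (since 9 mod 8 = 1)
  (1/9) = 1
Product of signs = -1

-1


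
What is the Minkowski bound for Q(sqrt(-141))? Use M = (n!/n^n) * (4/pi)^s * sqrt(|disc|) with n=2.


d = -141, d mod 4 = 3, so disc(K) = 4d = -564; |disc(K)| = 564
Imaginary quadratic field, so n = 2, s = r2 = 1, r1 = 0
M = (n!/n^n) * (4/pi)^s * sqrt(|disc(K)|) = (2!/2^2) * (4/pi)^1 * sqrt(564)
= 0.5 * 1.273240 * 23.748684
= 15.1189

15.1189


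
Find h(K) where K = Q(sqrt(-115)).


K = Q(sqrt(-115)). d mod 4 = 1, so D = disc(K) = d = -115
h(K) equals the number of primitive reduced positive-definite forms (a, b, c) = a*x^2 + b*x*y + c*y^2 with b^2 - 4ac = D,
where reduced means |b| <= a <= c, with b >= 0 whenever |b| = a or a = c, and primitive means gcd(a, b, c) = 1.
Reduced forces 3a^2 <= |D| = 115, so 1 <= a <= 6; b must have the parity of D, and c = (b^2 - D)/(4a) must be an integer >= a.
Enumerate a = 1..6, b in [-a, a]:
  a=1: (1, 1, 29)  [1]
  a=2..4: none
  a=5: (5, 5, 7)  [1]
  a=6: none
Total reduced forms: 1 + 1 = 2
h = 2

2


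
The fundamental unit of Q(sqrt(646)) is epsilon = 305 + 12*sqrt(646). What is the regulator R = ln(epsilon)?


epsilon = 305 + 12*sqrt(646)
= 609.9984
R = ln(609.9984)
= 6.4135

6.4135


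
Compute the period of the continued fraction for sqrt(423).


Run the CF algorithm for sqrt(423).
a_0 = floor(sqrt(423)) = 20; set m_0=0, q_0=1.
Recurrence: m' = q*a - m,  q' = (d - m'^2)/q,  a' = floor((a_0 + m')/q').
  step 1: m=20, q=23, a=1
  step 2: m=3, q=18, a=1
  step 3: m=15, q=11, a=3
  step 4: m=18, q=9, a=4
  step 5: m=18, q=11, a=3
  step 6: m=15, q=18, a=1
  step 7: m=3, q=23, a=1
  step 8: m=20, q=1, a=40
a_8 = 2*a_0 = 40, so the period closes here.
sqrt(423) = [20; 1, 1, 3, 4, 3, 1, 1, 40]
Period length = 8

8


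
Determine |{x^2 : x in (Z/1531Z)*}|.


For prime p, the number of non-zero quadratic residues is (p-1)/2.
= (1531-1)/2
= 765

765


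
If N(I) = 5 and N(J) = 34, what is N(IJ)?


N(IJ) = N(I) * N(J)
= 5 * 34
= 170

170


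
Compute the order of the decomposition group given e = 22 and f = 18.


|D_P| = e * f
= 22 * 18
= 396

396


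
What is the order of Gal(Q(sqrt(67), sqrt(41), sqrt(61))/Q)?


The 3 square roots of distinct primes are multiplicatively independent over Q,
so [K:Q] = 2^3 and Gal(K/Q) is isomorphic to (Z/2Z)^3.
|Gal| = 2^3 = 8

8


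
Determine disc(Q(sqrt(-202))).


For K = Q(sqrt(d)) with d squarefree: disc(K) = d if d = 1 mod 4, and disc(K) = 4d if d = 2 or 3 mod 4.
Here d = -202, and d mod 4 = 2.
d = 2 mod 4, not 1 (O_K = Z[sqrt(d)]), so disc(K) = 4d = 4 * (-202) = -808

-808


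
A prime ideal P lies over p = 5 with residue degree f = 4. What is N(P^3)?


N(P^a) = p^(a*f)
= 5^(3*4)
= 5^12
= 244140625

244140625


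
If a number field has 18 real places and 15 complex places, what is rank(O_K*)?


By Dirichlet's unit theorem:
rank = r1 + r2 - 1
= 18 + 15 - 1
= 32

32


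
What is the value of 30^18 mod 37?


p = 37 is prime and the exponent is (p-1)/2 = 18, so by Euler's criterion 30^18 = (30/37) = +1 or -1 mod 37.
Compute by square-and-multiply:
  18 = 16 + 2 (binary 10010)
  Repeated squaring mod 37: 30^1 = 30, 30^2 = 12, 30^4 = 33, 30^8 = 16, 30^16 = 34
  30^18 = 30^16 * 30^2 = 34 * 12 mod 37
    34 * 12 = 408 = 1 mod 37
  30^18 = 1 mod 37
Result 1: 30 is a quadratic residue mod 37.
30^18 mod 37 = 1

1


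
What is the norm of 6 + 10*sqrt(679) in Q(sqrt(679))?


N(a + b*sqrt(d)) = a^2 - d*b^2
= (6)^2 - (679)*(10)^2
= 36 - 67900
= -67864

-67864


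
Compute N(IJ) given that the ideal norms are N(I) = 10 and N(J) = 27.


N(IJ) = N(I) * N(J)
= 10 * 27
= 270

270


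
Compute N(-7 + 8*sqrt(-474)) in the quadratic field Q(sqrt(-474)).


N(a + b*sqrt(d)) = a^2 - d*b^2
= (-7)^2 - (-474)*(8)^2
= 49 + 30336
= 30385

30385


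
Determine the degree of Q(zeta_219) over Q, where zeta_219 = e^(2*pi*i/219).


The degree equals Euler's totient phi(219).
219 = 3 * 73
phi(219) = 144

144


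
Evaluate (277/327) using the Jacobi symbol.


Compute (277/327) via quadratic reciprocity:
  reciprocity: (277/327) -> +(327/277)
  reduce: (50/277)
  pull out 2: (2/277) = -1  (since 277 mod 8 = 5)
  reciprocity: (25/277) -> +(277/25)
  reduce: (2/25)
  pull out 2: (2/25) = +1  (since 25 mod 8 = 1)
  (1/25) = 1
Product of signs = -1

-1


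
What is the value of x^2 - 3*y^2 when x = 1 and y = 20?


x^2 - d*y^2
= 1^2 - 3*20^2
= 1 - 1200
= -1199

-1199


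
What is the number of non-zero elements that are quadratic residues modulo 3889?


For prime p, the number of non-zero quadratic residues is (p-1)/2.
= (3889-1)/2
= 1944

1944


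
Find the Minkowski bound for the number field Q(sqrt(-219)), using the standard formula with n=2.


d = -219, d mod 4 = 1, so disc(K) = d = -219; |disc(K)| = 219
Imaginary quadratic field, so n = 2, s = r2 = 1, r1 = 0
M = (n!/n^n) * (4/pi)^s * sqrt(|disc(K)|) = (2!/2^2) * (4/pi)^1 * sqrt(219)
= 0.5 * 1.273240 * 14.798649
= 9.4211

9.4211


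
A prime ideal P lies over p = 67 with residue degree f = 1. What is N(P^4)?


N(P^a) = p^(a*f)
= 67^(4*1)
= 67^4
= 20151121

20151121


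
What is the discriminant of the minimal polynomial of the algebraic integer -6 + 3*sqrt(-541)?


The element -6 + 3*sqrt(-541) has minimal polynomial:
x^2 + 12*x + 4905
Discriminant = (12)^2 - 4*(4905)
= 144 - 19620
= -19476

-19476


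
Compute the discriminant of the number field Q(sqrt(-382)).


For K = Q(sqrt(d)) with d squarefree: disc(K) = d if d = 1 mod 4, and disc(K) = 4d if d = 2 or 3 mod 4.
Here d = -382, and d mod 4 = 2.
d = 2 mod 4, not 1 (O_K = Z[sqrt(d)]), so disc(K) = 4d = 4 * (-382) = -1528

-1528


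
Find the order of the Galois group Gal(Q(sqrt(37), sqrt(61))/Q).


The 2 square roots of distinct primes are multiplicatively independent over Q,
so [K:Q] = 2^2 and Gal(K/Q) is isomorphic to (Z/2Z)^2.
|Gal| = 2^2 = 4

4


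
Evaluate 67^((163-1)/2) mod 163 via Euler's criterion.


p = 163 is prime and the exponent is (p-1)/2 = 81, so by Euler's criterion 67^81 = (67/163) = +1 or -1 mod 163.
Compute by square-and-multiply:
  81 = 64 + 16 + 1 (binary 1010001)
  Repeated squaring mod 163: 67^1 = 67, 67^2 = 88, 67^4 = 83, 67^8 = 43, 67^16 = 56, 67^32 = 39, 67^64 = 54
  67^81 = 67^64 * 67^16 * 67^1 = 54 * 56 * 67 mod 163
    54 * 56 = 3024 = 90 mod 163
    90 * 67 = 6030 = 162 mod 163
  67^81 = 162 mod 163
Result 162 = p - 1 = -1 mod 163: 67 is a quadratic non-residue mod 163. As a residue in [0, p-1] the value is 162.
67^81 mod 163 = 162

162


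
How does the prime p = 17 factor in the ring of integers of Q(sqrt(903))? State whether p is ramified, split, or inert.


K = Q(sqrt(903)). Since d mod 4 = 3, disc(K) = 3612.
Check p | disc: 3612 mod 17 = 8.
p does not divide disc. Compute Legendre symbol (d/p):
2^((17-1)/2) mod 17 = 1
(d/p) = 1, so p splits: (p) = P*P' with e=1, f=1, g=2.
Therefore p is split.

split


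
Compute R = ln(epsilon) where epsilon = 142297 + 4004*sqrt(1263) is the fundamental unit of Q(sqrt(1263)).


epsilon = 142297 + 4004*sqrt(1263)
= 284594.0000
R = ln(284594.0000)
= 12.5588

12.5588


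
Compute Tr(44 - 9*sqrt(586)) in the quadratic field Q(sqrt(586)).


Tr(a + b*sqrt(d)) = (a + b*sqrt(d)) + (a - b*sqrt(d)) = 2a
= 2 * (44)
= 88

88


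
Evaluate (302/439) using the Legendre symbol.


p = 439 is prime, so compute (302/439) with the reciprocity algorithm (Jacobi-symbol steps: pull out 2s via (2/n), flip via reciprocity, reduce):
  pull out 2: (2/439) = +1  (since 439 mod 8 = 7)
  reciprocity: (151/439) -> -(439/151)
  reduce: (137/151)
  reciprocity: (137/151) -> +(151/137)
  reduce: (14/137)
  pull out 2: (2/137) = +1  (since 137 mod 8 = 1)
  reciprocity: (7/137) -> +(137/7)
  reduce: (4/7)
  pull out 2: (2/7) = +1  (since 7 mod 8 = 7)
  pull out 2: (2/7) = +1  (since 7 mod 8 = 7)
  (1/7) = 1
Product of signs = -1
(302/439) = -1

-1


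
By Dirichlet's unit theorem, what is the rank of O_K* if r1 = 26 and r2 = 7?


By Dirichlet's unit theorem:
rank = r1 + r2 - 1
= 26 + 7 - 1
= 32

32


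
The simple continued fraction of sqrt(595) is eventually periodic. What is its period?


Run the CF algorithm for sqrt(595).
a_0 = floor(sqrt(595)) = 24; set m_0=0, q_0=1.
Recurrence: m' = q*a - m,  q' = (d - m'^2)/q,  a' = floor((a_0 + m')/q').
  step 1: m=24, q=19, a=2
  step 2: m=14, q=21, a=1
  step 3: m=7, q=26, a=1
  step 4: m=19, q=9, a=4
  step 5: m=17, q=34, a=1
  step 6: m=17, q=9, a=4
  step 7: m=19, q=26, a=1
  step 8: m=7, q=21, a=1
  step 9: m=14, q=19, a=2
  step 10: m=24, q=1, a=48
a_10 = 2*a_0 = 48, so the period closes here.
sqrt(595) = [24; 2, 1, 1, 4, 1, 4, 1, 1, 2, 48]
Period length = 10

10


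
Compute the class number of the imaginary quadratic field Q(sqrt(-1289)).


K = Q(sqrt(-1289)). d mod 4 = 3, so D = disc(K) = 4d = -5156
h(K) equals the number of primitive reduced positive-definite forms (a, b, c) = a*x^2 + b*x*y + c*y^2 with b^2 - 4ac = D,
where reduced means |b| <= a <= c, with b >= 0 whenever |b| = a or a = c, and primitive means gcd(a, b, c) = 1.
Reduced forces 3a^2 <= |D| = 5156, so 1 <= a <= 41; b must have the parity of D, and c = (b^2 - D)/(4a) must be an integer >= a.
Enumerate a = 1..41, b in [-a, a]:
  a=1: (1, 0, 1289)  [1]
  a=2: (2, 2, 645)  [1]
  a=3: (3, -2, 430), (3, 2, 430)  [2]
  a=4: none
  a=5: (5, -2, 258), (5, 2, 258)  [2]
  a=6: (6, -2, 215), (6, 2, 215)  [2]
  a=7..8: none
  a=9: (9, -8, 145), (9, 8, 145)  [2]
  a=10: (10, -2, 129), (10, 2, 129)  [2]
  a=11: (11, -6, 118), (11, 6, 118)  [2]
  a=12..14: none
  a=15: (15, -8, 87), (15, -2, 86), (15, 2, 86), (15, 8, 87)  [4]
  a=16..17: none
  a=18: (18, -10, 73), (18, 10, 73)  [2]
  a=19..21: none
  a=22: (22, -6, 59), (22, 6, 59)  [2]
  a=23..24: none
  a=25: (25, -12, 53), (25, 12, 53)  [2]
  a=26: none
  a=27: (27, -26, 54), (27, 26, 54)  [2]
  a=28: none
  a=29: (29, -8, 45), (29, 8, 45)  [2]
  a=30: (30, -22, 47), (30, -2, 43), (30, 2, 43), (30, 22, 47)  [4]
  a=31..32: none
  a=33: (33, -28, 45), (33, -16, 41), (33, 16, 41), (33, 28, 45)  [4]
  a=34..41: none
Total reduced forms: 1 + 1 + 2 + 2 + 2 + 2 + 2 + 2 + 4 + 2 + 2 + 2 + 2 + 2 + 4 + 4 = 36
h = 36

36


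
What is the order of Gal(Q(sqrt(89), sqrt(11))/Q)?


The 2 square roots of distinct primes are multiplicatively independent over Q,
so [K:Q] = 2^2 and Gal(K/Q) is isomorphic to (Z/2Z)^2.
|Gal| = 2^2 = 4

4


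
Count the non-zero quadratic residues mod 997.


For prime p, the number of non-zero quadratic residues is (p-1)/2.
= (997-1)/2
= 498

498


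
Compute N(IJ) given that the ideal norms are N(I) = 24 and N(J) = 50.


N(IJ) = N(I) * N(J)
= 24 * 50
= 1200

1200


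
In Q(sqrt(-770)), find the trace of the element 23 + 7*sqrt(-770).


Tr(a + b*sqrt(d)) = (a + b*sqrt(d)) + (a - b*sqrt(d)) = 2a
= 2 * (23)
= 46

46


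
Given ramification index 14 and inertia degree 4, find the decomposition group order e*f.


|D_P| = e * f
= 14 * 4
= 56

56


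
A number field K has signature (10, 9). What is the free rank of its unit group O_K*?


By Dirichlet's unit theorem:
rank = r1 + r2 - 1
= 10 + 9 - 1
= 18

18


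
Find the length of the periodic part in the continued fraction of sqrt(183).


Run the CF algorithm for sqrt(183).
a_0 = floor(sqrt(183)) = 13; set m_0=0, q_0=1.
Recurrence: m' = q*a - m,  q' = (d - m'^2)/q,  a' = floor((a_0 + m')/q').
  step 1: m=13, q=14, a=1
  step 2: m=1, q=13, a=1
  step 3: m=12, q=3, a=8
  step 4: m=12, q=13, a=1
  step 5: m=1, q=14, a=1
  step 6: m=13, q=1, a=26
a_6 = 2*a_0 = 26, so the period closes here.
sqrt(183) = [13; 1, 1, 8, 1, 1, 26]
Period length = 6

6


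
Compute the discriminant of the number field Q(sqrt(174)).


For K = Q(sqrt(d)) with d squarefree: disc(K) = d if d = 1 mod 4, and disc(K) = 4d if d = 2 or 3 mod 4.
Here d = 174, and d mod 4 = 2.
d = 2 mod 4, not 1 (O_K = Z[sqrt(d)]), so disc(K) = 4d = 4 * (174) = 696

696


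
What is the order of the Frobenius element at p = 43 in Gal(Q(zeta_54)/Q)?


The Frobenius at p in Gal(Q(zeta_n)/Q) = (Z/nZ)* is the class of p, so its order is ord_54(43), the smallest k >= 1 with 43^k = 1 mod 54.
n = 54 = 2 * 3^3, phi(54) = 18; the order divides phi(n).
Divisors of 18: 1, 2, 3, 6, 9, 18
Repeated squaring mod 54: 43^1 = 43, 43^2 = 13, 43^4 = 7, 43^8 = 49, 43^16 = 25
Test divisors in increasing order:
  k=1: 43^1 = 43 mod 54
  k=2: 43^2 = 13 mod 54
  k=3: 43^3 = 13 * 43 = 19 mod 54
  k=6: 43^6 = 7 * 13 = 37 mod 54
  k=9: 43^9 = 49 * 43 = 1 mod 54  <- first divisor giving 1
Order = 9

9


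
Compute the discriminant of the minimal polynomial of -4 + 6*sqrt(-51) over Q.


The element -4 + 6*sqrt(-51) has minimal polynomial:
x^2 + 8*x + 1852
Discriminant = (8)^2 - 4*(1852)
= 64 - 7408
= -7344

-7344


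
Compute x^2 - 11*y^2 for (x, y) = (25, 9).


x^2 - d*y^2
= 25^2 - 11*9^2
= 625 - 891
= -266

-266


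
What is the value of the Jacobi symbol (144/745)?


Compute (144/745) via quadratic reciprocity:
  pull out 2: (2/745) = +1  (since 745 mod 8 = 1)
  pull out 2: (2/745) = +1  (since 745 mod 8 = 1)
  pull out 2: (2/745) = +1  (since 745 mod 8 = 1)
  pull out 2: (2/745) = +1  (since 745 mod 8 = 1)
  reciprocity: (9/745) -> +(745/9)
  reduce: (7/9)
  reciprocity: (7/9) -> +(9/7)
  reduce: (2/7)
  pull out 2: (2/7) = +1  (since 7 mod 8 = 7)
  (1/7) = 1
Product of signs = 1

1


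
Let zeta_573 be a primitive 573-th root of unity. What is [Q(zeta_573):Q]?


The degree equals Euler's totient phi(573).
573 = 3 * 191
phi(573) = 380

380


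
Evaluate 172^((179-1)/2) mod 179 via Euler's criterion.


p = 179 is prime and the exponent is (p-1)/2 = 89, so by Euler's criterion 172^89 = (172/179) = +1 or -1 mod 179.
Compute by square-and-multiply:
  89 = 64 + 16 + 8 + 1 (binary 1011001)
  Repeated squaring mod 179: 172^1 = 172, 172^2 = 49, 172^4 = 74, 172^8 = 106, 172^16 = 138, 172^32 = 70, 172^64 = 67
  172^89 = 172^64 * 172^16 * 172^8 * 172^1 = 67 * 138 * 106 * 172 mod 179
    67 * 138 = 9246 = 117 mod 179
    117 * 106 = 12402 = 51 mod 179
    51 * 172 = 8772 = 1 mod 179
  172^89 = 1 mod 179
Result 1: 172 is a quadratic residue mod 179.
172^89 mod 179 = 1

1


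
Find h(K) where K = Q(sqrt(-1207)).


K = Q(sqrt(-1207)). d mod 4 = 1, so D = disc(K) = d = -1207
h(K) equals the number of primitive reduced positive-definite forms (a, b, c) = a*x^2 + b*x*y + c*y^2 with b^2 - 4ac = D,
where reduced means |b| <= a <= c, with b >= 0 whenever |b| = a or a = c, and primitive means gcd(a, b, c) = 1.
Reduced forces 3a^2 <= |D| = 1207, so 1 <= a <= 20; b must have the parity of D, and c = (b^2 - D)/(4a) must be an integer >= a.
Enumerate a = 1..20, b in [-a, a]:
  a=1: (1, 1, 302)  [1]
  a=2: (2, -1, 151), (2, 1, 151)  [2]
  a=3: none
  a=4: (4, -3, 76), (4, 3, 76)  [2]
  a=5..6: none
  a=7: (7, -5, 44), (7, 5, 44)  [2]
  a=8: (8, -3, 38), (8, 3, 38)  [2]
  a=9..10: none
  a=11: (11, -5, 28), (11, 5, 28)  [2]
  a=12..13: none
  a=14: (14, -9, 23), (14, -5, 22), (14, 5, 22), (14, 9, 23)  [4]
  a=15: none
  a=16: (16, -3, 19), (16, 3, 19)  [2]
  a=17: (17, 17, 22)  [1]
  a=18..20: none
Total reduced forms: 1 + 2 + 2 + 2 + 2 + 2 + 4 + 2 + 1 = 18
h = 18

18


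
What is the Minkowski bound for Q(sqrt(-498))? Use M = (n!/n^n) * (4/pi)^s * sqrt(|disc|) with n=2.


d = -498, d mod 4 = 2, so disc(K) = 4d = -1992; |disc(K)| = 1992
Imaginary quadratic field, so n = 2, s = r2 = 1, r1 = 0
M = (n!/n^n) * (4/pi)^s * sqrt(|disc(K)|) = (2!/2^2) * (4/pi)^1 * sqrt(1992)
= 0.5 * 1.273240 * 44.631827
= 28.4135

28.4135


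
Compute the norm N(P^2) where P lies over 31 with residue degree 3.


N(P^a) = p^(a*f)
= 31^(2*3)
= 31^6
= 887503681

887503681


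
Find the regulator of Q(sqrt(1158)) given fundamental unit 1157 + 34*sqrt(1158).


epsilon = 1157 + 34*sqrt(1158)
= 2313.9996
R = ln(2313.9996)
= 7.7467

7.7467


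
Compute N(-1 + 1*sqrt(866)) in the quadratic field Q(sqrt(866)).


N(a + b*sqrt(d)) = a^2 - d*b^2
= (-1)^2 - (866)*(1)^2
= 1 - 866
= -865

-865


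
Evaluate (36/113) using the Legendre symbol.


p = 113 is prime, so compute (36/113) with the reciprocity algorithm (Jacobi-symbol steps: pull out 2s via (2/n), flip via reciprocity, reduce):
  pull out 2: (2/113) = +1  (since 113 mod 8 = 1)
  pull out 2: (2/113) = +1  (since 113 mod 8 = 1)
  reciprocity: (9/113) -> +(113/9)
  reduce: (5/9)
  reciprocity: (5/9) -> +(9/5)
  reduce: (4/5)
  pull out 2: (2/5) = -1  (since 5 mod 8 = 5)
  pull out 2: (2/5) = -1  (since 5 mod 8 = 5)
  (1/5) = 1
Product of signs = 1
(36/113) = 1

1


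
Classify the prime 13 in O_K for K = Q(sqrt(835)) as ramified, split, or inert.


K = Q(sqrt(835)). Since d mod 4 = 3, disc(K) = 3340.
Check p | disc: 3340 mod 13 = 12.
p does not divide disc. Compute Legendre symbol (d/p):
3^((13-1)/2) mod 13 = 1
(d/p) = 1, so p splits: (p) = P*P' with e=1, f=1, g=2.
Therefore p is split.

split


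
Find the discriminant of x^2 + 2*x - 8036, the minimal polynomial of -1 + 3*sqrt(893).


The element -1 + 3*sqrt(893) has minimal polynomial:
x^2 + 2*x - 8036
Discriminant = (2)^2 - 4*(-8036)
= 4 + 32144
= 32148

32148


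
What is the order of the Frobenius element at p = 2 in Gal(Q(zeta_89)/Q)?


The Frobenius at p in Gal(Q(zeta_n)/Q) = (Z/nZ)* is the class of p, so its order is ord_89(2), the smallest k >= 1 with 2^k = 1 mod 89.
n = 89 = 89, phi(89) = 88; the order divides phi(n).
Divisors of 88: 1, 2, 4, 8, 11, 22, 44, 88
Repeated squaring mod 89: 2^1 = 2, 2^2 = 4, 2^4 = 16, 2^8 = 78, 2^16 = 32, 2^32 = 45, 2^64 = 67
Test divisors in increasing order:
  k=1: 2^1 = 2 mod 89
  k=2: 2^2 = 4 mod 89
  k=4: 2^4 = 16 mod 89
  k=8: 2^8 = 78 mod 89
  k=11: 2^11 = 78 * 4 * 2 = 1 mod 89  <- first divisor giving 1
Order = 11

11


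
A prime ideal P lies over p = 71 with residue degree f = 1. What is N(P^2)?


N(P^a) = p^(a*f)
= 71^(2*1)
= 71^2
= 5041

5041


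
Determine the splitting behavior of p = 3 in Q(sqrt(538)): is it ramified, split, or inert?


K = Q(sqrt(538)). Since d mod 4 = 2, disc(K) = 2152.
Check p | disc: 2152 mod 3 = 1.
p does not divide disc. Compute Legendre symbol (d/p):
1^((3-1)/2) mod 3 = 1
(d/p) = 1, so p splits: (p) = P*P' with e=1, f=1, g=2.
Therefore p is split.

split


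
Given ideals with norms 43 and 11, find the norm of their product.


N(IJ) = N(I) * N(J)
= 43 * 11
= 473

473


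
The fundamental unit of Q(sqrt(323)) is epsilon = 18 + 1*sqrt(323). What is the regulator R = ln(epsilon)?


epsilon = 18 + 1*sqrt(323)
= 35.9722
R = ln(35.9722)
= 3.5827

3.5827


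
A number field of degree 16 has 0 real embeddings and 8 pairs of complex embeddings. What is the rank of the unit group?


By Dirichlet's unit theorem:
rank = r1 + r2 - 1
= 0 + 8 - 1
= 7

7


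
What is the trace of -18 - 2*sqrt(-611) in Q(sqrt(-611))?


Tr(a + b*sqrt(d)) = (a + b*sqrt(d)) + (a - b*sqrt(d)) = 2a
= 2 * (-18)
= -36

-36


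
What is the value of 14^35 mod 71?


p = 71 is prime and the exponent is (p-1)/2 = 35, so by Euler's criterion 14^35 = (14/71) = +1 or -1 mod 71.
Compute by square-and-multiply:
  35 = 32 + 2 + 1 (binary 100011)
  Repeated squaring mod 71: 14^1 = 14, 14^2 = 54, 14^4 = 5, 14^8 = 25, 14^16 = 57, 14^32 = 54
  14^35 = 14^32 * 14^2 * 14^1 = 54 * 54 * 14 mod 71
    54 * 54 = 2916 = 5 mod 71
    5 * 14 = 70 = 70 mod 71
  14^35 = 70 mod 71
Result 70 = p - 1 = -1 mod 71: 14 is a quadratic non-residue mod 71. As a residue in [0, p-1] the value is 70.
14^35 mod 71 = 70

70


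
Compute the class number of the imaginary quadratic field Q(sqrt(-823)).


K = Q(sqrt(-823)). d mod 4 = 1, so D = disc(K) = d = -823
h(K) equals the number of primitive reduced positive-definite forms (a, b, c) = a*x^2 + b*x*y + c*y^2 with b^2 - 4ac = D,
where reduced means |b| <= a <= c, with b >= 0 whenever |b| = a or a = c, and primitive means gcd(a, b, c) = 1.
Reduced forces 3a^2 <= |D| = 823, so 1 <= a <= 16; b must have the parity of D, and c = (b^2 - D)/(4a) must be an integer >= a.
Enumerate a = 1..16, b in [-a, a]:
  a=1: (1, 1, 206)  [1]
  a=2: (2, -1, 103), (2, 1, 103)  [2]
  a=3: none
  a=4: (4, -3, 52), (4, 3, 52)  [2]
  a=5..7: none
  a=8: (8, -3, 26), (8, 3, 26)  [2]
  a=9..12: none
  a=13: (13, -3, 16), (13, 3, 16)  [2]
  a=14..16: none
Total reduced forms: 1 + 2 + 2 + 2 + 2 = 9
h = 9

9


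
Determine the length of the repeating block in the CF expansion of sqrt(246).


Run the CF algorithm for sqrt(246).
a_0 = floor(sqrt(246)) = 15; set m_0=0, q_0=1.
Recurrence: m' = q*a - m,  q' = (d - m'^2)/q,  a' = floor((a_0 + m')/q').
  step 1: m=15, q=21, a=1
  step 2: m=6, q=10, a=2
  step 3: m=14, q=5, a=5
  step 4: m=11, q=25, a=1
  step 5: m=14, q=2, a=14
  step 6: m=14, q=25, a=1
  step 7: m=11, q=5, a=5
  step 8: m=14, q=10, a=2
  step 9: m=6, q=21, a=1
  step 10: m=15, q=1, a=30
a_10 = 2*a_0 = 30, so the period closes here.
sqrt(246) = [15; 1, 2, 5, 1, 14, 1, 5, 2, 1, 30]
Period length = 10

10


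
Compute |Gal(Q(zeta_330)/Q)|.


|Gal(Q(zeta_330)/Q)| = phi(330)
= 80

80


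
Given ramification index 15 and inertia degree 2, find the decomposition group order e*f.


|D_P| = e * f
= 15 * 2
= 30

30


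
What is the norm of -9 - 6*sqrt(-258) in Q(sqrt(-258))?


N(a + b*sqrt(d)) = a^2 - d*b^2
= (-9)^2 - (-258)*(-6)^2
= 81 + 9288
= 9369

9369


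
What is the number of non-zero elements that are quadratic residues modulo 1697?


For prime p, the number of non-zero quadratic residues is (p-1)/2.
= (1697-1)/2
= 848

848


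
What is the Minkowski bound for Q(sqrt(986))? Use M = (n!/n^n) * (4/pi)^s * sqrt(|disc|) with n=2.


d = 986, d mod 4 = 2, so disc(K) = 4d = 3944; |disc(K)| = 3944
Real quadratic field, so n = 2, s = r2 = 0, r1 = 2
M = (n!/n^n) * (4/pi)^s * sqrt(|disc(K)|) = (2!/2^2) * (4/pi)^0 * sqrt(3944)
= 0.5 * 1.000000 * 62.801274
= 31.4006

31.4006


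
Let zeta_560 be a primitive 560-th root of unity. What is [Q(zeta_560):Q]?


The degree equals Euler's totient phi(560).
560 = 2^4 * 5 * 7
phi(560) = 192

192


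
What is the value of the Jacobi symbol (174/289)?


Compute (174/289) via quadratic reciprocity:
  pull out 2: (2/289) = +1  (since 289 mod 8 = 1)
  reciprocity: (87/289) -> +(289/87)
  reduce: (28/87)
  pull out 2: (2/87) = +1  (since 87 mod 8 = 7)
  pull out 2: (2/87) = +1  (since 87 mod 8 = 7)
  reciprocity: (7/87) -> -(87/7)
  reduce: (3/7)
  reciprocity: (3/7) -> -(7/3)
  reduce: (1/3)
  (1/3) = 1
Product of signs = 1

1


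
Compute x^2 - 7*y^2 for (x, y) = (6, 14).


x^2 - d*y^2
= 6^2 - 7*14^2
= 36 - 1372
= -1336

-1336


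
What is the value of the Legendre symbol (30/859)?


p = 859 is prime, so compute (30/859) with the reciprocity algorithm (Jacobi-symbol steps: pull out 2s via (2/n), flip via reciprocity, reduce):
  pull out 2: (2/859) = -1  (since 859 mod 8 = 3)
  reciprocity: (15/859) -> -(859/15)
  reduce: (4/15)
  pull out 2: (2/15) = +1  (since 15 mod 8 = 7)
  pull out 2: (2/15) = +1  (since 15 mod 8 = 7)
  (1/15) = 1
Product of signs = 1
(30/859) = 1

1


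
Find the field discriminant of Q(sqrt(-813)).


For K = Q(sqrt(d)) with d squarefree: disc(K) = d if d = 1 mod 4, and disc(K) = 4d if d = 2 or 3 mod 4.
Here d = -813, and d mod 4 = 3.
d = 3 mod 4, not 1 (O_K = Z[sqrt(d)]), so disc(K) = 4d = 4 * (-813) = -3252

-3252


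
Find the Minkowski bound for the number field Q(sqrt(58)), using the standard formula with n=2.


d = 58, d mod 4 = 2, so disc(K) = 4d = 232; |disc(K)| = 232
Real quadratic field, so n = 2, s = r2 = 0, r1 = 2
M = (n!/n^n) * (4/pi)^s * sqrt(|disc(K)|) = (2!/2^2) * (4/pi)^0 * sqrt(232)
= 0.5 * 1.000000 * 15.231546
= 7.6158

7.6158


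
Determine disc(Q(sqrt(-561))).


For K = Q(sqrt(d)) with d squarefree: disc(K) = d if d = 1 mod 4, and disc(K) = 4d if d = 2 or 3 mod 4.
Here d = -561, and d mod 4 = 3.
d = 3 mod 4, not 1 (O_K = Z[sqrt(d)]), so disc(K) = 4d = 4 * (-561) = -2244

-2244


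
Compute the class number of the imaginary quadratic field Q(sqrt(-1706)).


K = Q(sqrt(-1706)). d mod 4 = 2, so D = disc(K) = 4d = -6824
h(K) equals the number of primitive reduced positive-definite forms (a, b, c) = a*x^2 + b*x*y + c*y^2 with b^2 - 4ac = D,
where reduced means |b| <= a <= c, with b >= 0 whenever |b| = a or a = c, and primitive means gcd(a, b, c) = 1.
Reduced forces 3a^2 <= |D| = 6824, so 1 <= a <= 47; b must have the parity of D, and c = (b^2 - D)/(4a) must be an integer >= a.
Enumerate a = 1..47, b in [-a, a]:
  a=1: (1, 0, 1706)  [1]
  a=2: (2, 0, 853)  [1]
  a=3: (3, -2, 569), (3, 2, 569)  [2]
  a=4: none
  a=5: (5, -4, 342), (5, 4, 342)  [2]
  a=6: (6, -4, 285), (6, 4, 285)  [2]
  a=7: (7, -6, 245), (7, 6, 245)  [2]
  a=8: none
  a=9: (9, -4, 190), (9, 4, 190)  [2]
  a=10: (10, -4, 171), (10, 4, 171)  [2]
  a=11..12: none
  a=13: (13, -12, 134), (13, 12, 134)  [2]
  a=14: (14, -8, 123), (14, 8, 123)  [2]
  a=15: (15, -14, 117), (15, -4, 114), (15, 4, 114), (15, 14, 117)  [4]
  a=16..17: none
  a=18: (18, -4, 95), (18, 4, 95)  [2]
  a=19: (19, -4, 90), (19, 4, 90)  [2]
  a=20: none
  a=21: (21, -20, 86), (21, -8, 82), (21, 8, 82), (21, 20, 86)  [4]
  a=22..24: none
  a=25: (25, -24, 74), (25, 24, 74)  [2]
  a=26: (26, -12, 67), (26, 12, 67)  [2]
  a=27: (27, -14, 65), (27, 14, 65)  [2]
  a=28: none
  a=29: (29, -22, 63), (29, 22, 63)  [2]
  a=30: (30, -16, 59), (30, -4, 57), (30, 4, 57), (30, 16, 59)  [4]
  a=31..34: none
  a=35: (35, -34, 57), (35, -6, 49), (35, 6, 49), (35, 34, 57)  [4]
  a=36: none
  a=37: (37, -24, 50), (37, 24, 50)  [2]
  a=38: (38, -4, 45), (38, 4, 45)  [2]
  a=39: (39, -38, 53), (39, -14, 45), (39, 14, 45), (39, 38, 53)  [4]
  a=40: none
  a=41: (41, -8, 42), (41, 8, 42)  [2]
  a=42: (42, -20, 43), (42, 20, 43)  [2]
  a=43..47: none
Total reduced forms: 1 + 1 + 2 + 2 + 2 + 2 + 2 + 2 + 2 + 2 + 4 + 2 + 2 + 4 + 2 + 2 + 2 + 2 + 4 + 4 + 2 + 2 + 4 + 2 + 2 = 58
h = 58

58


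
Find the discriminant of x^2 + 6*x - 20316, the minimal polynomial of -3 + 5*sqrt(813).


The element -3 + 5*sqrt(813) has minimal polynomial:
x^2 + 6*x - 20316
Discriminant = (6)^2 - 4*(-20316)
= 36 + 81264
= 81300

81300


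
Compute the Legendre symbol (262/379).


p = 379 is prime, so compute (262/379) with the reciprocity algorithm (Jacobi-symbol steps: pull out 2s via (2/n), flip via reciprocity, reduce):
  pull out 2: (2/379) = -1  (since 379 mod 8 = 3)
  reciprocity: (131/379) -> -(379/131)
  reduce: (117/131)
  reciprocity: (117/131) -> +(131/117)
  reduce: (14/117)
  pull out 2: (2/117) = -1  (since 117 mod 8 = 5)
  reciprocity: (7/117) -> +(117/7)
  reduce: (5/7)
  reciprocity: (5/7) -> +(7/5)
  reduce: (2/5)
  pull out 2: (2/5) = -1  (since 5 mod 8 = 5)
  (1/5) = 1
Product of signs = 1
(262/379) = 1

1


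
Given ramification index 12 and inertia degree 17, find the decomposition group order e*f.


|D_P| = e * f
= 12 * 17
= 204

204


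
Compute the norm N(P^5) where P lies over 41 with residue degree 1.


N(P^a) = p^(a*f)
= 41^(5*1)
= 41^5
= 115856201

115856201


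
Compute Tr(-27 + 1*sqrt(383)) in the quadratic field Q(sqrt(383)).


Tr(a + b*sqrt(d)) = (a + b*sqrt(d)) + (a - b*sqrt(d)) = 2a
= 2 * (-27)
= -54

-54


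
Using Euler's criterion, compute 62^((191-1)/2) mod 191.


p = 191 is prime and the exponent is (p-1)/2 = 95, so by Euler's criterion 62^95 = (62/191) = +1 or -1 mod 191.
Compute by square-and-multiply:
  95 = 64 + 16 + 8 + 4 + 2 + 1 (binary 1011111)
  Repeated squaring mod 191: 62^1 = 62, 62^2 = 24, 62^4 = 3, 62^8 = 9, 62^16 = 81, 62^32 = 67, 62^64 = 96
  62^95 = 62^64 * 62^16 * 62^8 * 62^4 * 62^2 * 62^1 = 96 * 81 * 9 * 3 * 24 * 62 mod 191
    96 * 81 = 7776 = 136 mod 191
    136 * 9 = 1224 = 78 mod 191
    78 * 3 = 234 = 43 mod 191
    43 * 24 = 1032 = 77 mod 191
    77 * 62 = 4774 = 190 mod 191
  62^95 = 190 mod 191
Result 190 = p - 1 = -1 mod 191: 62 is a quadratic non-residue mod 191. As a residue in [0, p-1] the value is 190.
62^95 mod 191 = 190

190


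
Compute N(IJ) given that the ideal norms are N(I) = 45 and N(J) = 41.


N(IJ) = N(I) * N(J)
= 45 * 41
= 1845

1845


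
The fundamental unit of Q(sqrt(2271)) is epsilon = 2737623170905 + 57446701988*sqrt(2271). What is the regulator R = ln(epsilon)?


epsilon = 2737623170905 + 57446701988*sqrt(2271)
= 5.4752e+12
R = ln(5.4752e+12)
= 29.3313

29.3313


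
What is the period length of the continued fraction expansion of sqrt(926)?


Run the CF algorithm for sqrt(926).
a_0 = floor(sqrt(926)) = 30; set m_0=0, q_0=1.
Recurrence: m' = q*a - m,  q' = (d - m'^2)/q,  a' = floor((a_0 + m')/q').
  step 1: m=30, q=26, a=2
  step 2: m=22, q=17, a=3
  step 3: m=29, q=5, a=11
  step 4: m=26, q=50, a=1
  step 5: m=24, q=7, a=7
  step 6: m=25, q=43, a=1
  step 7: m=18, q=14, a=3
  step 8: m=24, q=25, a=2
  step 9: m=26, q=10, a=5
  step 10: m=24, q=35, a=1
  step 11: m=11, q=23, a=1
  step 12: m=12, q=34, a=1
  step 13: m=22, q=13, a=4
  step 14: m=30, q=2, a=30
  step 15: m=30, q=13, a=4
  step 16: m=22, q=34, a=1
  step 17: m=12, q=23, a=1
  step 18: m=11, q=35, a=1
  step 19: m=24, q=10, a=5
  step 20: m=26, q=25, a=2
  step 21: m=24, q=14, a=3
  step 22: m=18, q=43, a=1
  step 23: m=25, q=7, a=7
  step 24: m=24, q=50, a=1
  step 25: m=26, q=5, a=11
  step 26: m=29, q=17, a=3
  step 27: m=22, q=26, a=2
  step 28: m=30, q=1, a=60
a_28 = 2*a_0 = 60, so the period closes here.
sqrt(926) = [30; 2, 3, 11, 1, 7, 1, 3, 2, 5, 1, 1, 1, 4, 30, 4, 1, 1, 1, 5, 2, 3, 1, 7, 1, 11, 3, 2, 60]
Period length = 28

28


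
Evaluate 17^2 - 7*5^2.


x^2 - d*y^2
= 17^2 - 7*5^2
= 289 - 175
= 114

114


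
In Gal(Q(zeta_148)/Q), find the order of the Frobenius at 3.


The Frobenius at p in Gal(Q(zeta_n)/Q) = (Z/nZ)* is the class of p, so its order is ord_148(3), the smallest k >= 1 with 3^k = 1 mod 148.
n = 148 = 2^2 * 37, phi(148) = 72; the order divides phi(n).
Divisors of 72: 1, 2, 3, 4, 6, 8, 9, 12, 18, 24, 36, 72
Repeated squaring mod 148: 3^1 = 3, 3^2 = 9, 3^4 = 81, 3^8 = 49, 3^16 = 33, 3^32 = 53, 3^64 = 145
Test divisors in increasing order:
  k=1: 3^1 = 3 mod 148
  k=2: 3^2 = 9 mod 148
  k=3: 3^3 = 9 * 3 = 27 mod 148
  k=4: 3^4 = 81 mod 148
  k=6: 3^6 = 81 * 9 = 137 mod 148
  k=8: 3^8 = 49 mod 148
  k=9: 3^9 = 49 * 3 = 147 mod 148
  k=12: 3^12 = 49 * 81 = 121 mod 148
  k=18: 3^18 = 33 * 9 = 1 mod 148  <- first divisor giving 1
Order = 18

18


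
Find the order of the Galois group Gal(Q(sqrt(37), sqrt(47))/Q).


The 2 square roots of distinct primes are multiplicatively independent over Q,
so [K:Q] = 2^2 and Gal(K/Q) is isomorphic to (Z/2Z)^2.
|Gal| = 2^2 = 4

4


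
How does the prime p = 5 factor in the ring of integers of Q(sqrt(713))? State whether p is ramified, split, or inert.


K = Q(sqrt(713)). Since d mod 4 = 1, disc(K) = 713.
Check p | disc: 713 mod 5 = 3.
p does not divide disc. Compute Legendre symbol (d/p):
3^((5-1)/2) mod 5 = -1
(d/p) = -1, so p is inert: (p) stays prime with e=1, f=2, g=1.
Therefore p is inert.

inert


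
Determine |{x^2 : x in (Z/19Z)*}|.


For prime p, the number of non-zero quadratic residues is (p-1)/2.
= (19-1)/2
= 9

9


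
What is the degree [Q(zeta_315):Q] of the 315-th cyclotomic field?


The degree equals Euler's totient phi(315).
315 = 3^2 * 5 * 7
phi(315) = 144

144


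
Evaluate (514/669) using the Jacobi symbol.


Compute (514/669) via quadratic reciprocity:
  pull out 2: (2/669) = -1  (since 669 mod 8 = 5)
  reciprocity: (257/669) -> +(669/257)
  reduce: (155/257)
  reciprocity: (155/257) -> +(257/155)
  reduce: (102/155)
  pull out 2: (2/155) = -1  (since 155 mod 8 = 3)
  reciprocity: (51/155) -> -(155/51)
  reduce: (2/51)
  pull out 2: (2/51) = -1  (since 51 mod 8 = 3)
  (1/51) = 1
Product of signs = 1

1


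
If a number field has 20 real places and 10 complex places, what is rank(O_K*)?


By Dirichlet's unit theorem:
rank = r1 + r2 - 1
= 20 + 10 - 1
= 29

29
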